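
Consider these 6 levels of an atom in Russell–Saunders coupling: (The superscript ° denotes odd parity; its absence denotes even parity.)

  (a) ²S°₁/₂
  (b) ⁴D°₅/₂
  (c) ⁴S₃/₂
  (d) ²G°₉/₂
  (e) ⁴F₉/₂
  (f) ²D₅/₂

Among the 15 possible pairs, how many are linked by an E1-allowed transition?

(a)–(b): forbidden (parity, ΔS, ΔL, ΔJ).
(a)–(c): forbidden (ΔS, ΔL).
(a)–(d): forbidden (parity, ΔL, ΔJ).
(a)–(e): forbidden (ΔS, ΔL, ΔJ).
(a)–(f): forbidden (ΔL, ΔJ).
(b)–(c): forbidden (ΔL).
(b)–(d): forbidden (parity, ΔS, ΔL, ΔJ).
(b)–(e): forbidden (ΔJ).
(b)–(f): forbidden (ΔS).
(c)–(d): forbidden (ΔS, ΔL, ΔJ).
(c)–(e): forbidden (parity, ΔL, ΔJ).
(c)–(f): forbidden (parity, ΔS, ΔL).
(d)–(e): forbidden (ΔS).
(d)–(f): forbidden (ΔL, ΔJ).
(e)–(f): forbidden (parity, ΔS, ΔJ).
Allowed pairs: 0 of 15.

0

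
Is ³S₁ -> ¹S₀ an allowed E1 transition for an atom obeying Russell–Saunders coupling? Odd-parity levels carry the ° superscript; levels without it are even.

forbidden

Initial level: S=1, L=0, J=1, parity even. Final level: S=0, L=0, J=0, parity even.
Parity must change: even → even — fails.
ΔS = 0: S: 1 → 0 — fails.
ΔL = 0, ±1 (not L=0↔0): L: 0 → 0, ΔL = +0 — fails.
ΔJ = 0, ±1 (not J=0↔0): J: 1 → 0, ΔJ = -1 — passes.
Rule(s) violated: parity, ΔS, ΔL.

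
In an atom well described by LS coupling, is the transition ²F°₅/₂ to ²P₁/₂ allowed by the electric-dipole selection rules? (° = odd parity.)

Parity must change: odd → even — ✓.
ΔS = 0: S: 1/2 → 1/2 — ✓.
ΔL = 0, ±1 (not L=0↔0): L: 3 → 1, ΔL = -2 — ✗.
ΔJ = 0, ±1 (not J=0↔0): J: 5/2 → 1/2, ΔJ = -2 — ✗.
Rule(s) violated: ΔL, ΔJ.

forbidden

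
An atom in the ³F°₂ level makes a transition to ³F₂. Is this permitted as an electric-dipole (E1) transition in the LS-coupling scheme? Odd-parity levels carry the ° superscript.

allowed

Initial level: S=1, L=3, J=2, parity odd. Final level: S=1, L=3, J=2, parity even.
Parity must change: odd → even — passes.
ΔS = 0: S: 1 → 1 — passes.
ΔL = 0, ±1 (not L=0↔0): L: 3 → 3, ΔL = +0 — passes.
ΔJ = 0, ±1 (not J=0↔0): J: 2 → 2, ΔJ = +0 — passes.
All four E1 rules are satisfied.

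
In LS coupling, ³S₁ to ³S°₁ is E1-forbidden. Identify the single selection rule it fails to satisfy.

the L=0 ↔ L=0 exclusion

Parity must change: even → odd — ok.
ΔS = 0: S: 1 → 1 — ok.
ΔL = 0, ±1 (not L=0↔0): L: 0 → 0, ΔL = +0 — fails.
ΔJ = 0, ±1 (not J=0↔0): J: 1 → 1, ΔJ = +0 — ok.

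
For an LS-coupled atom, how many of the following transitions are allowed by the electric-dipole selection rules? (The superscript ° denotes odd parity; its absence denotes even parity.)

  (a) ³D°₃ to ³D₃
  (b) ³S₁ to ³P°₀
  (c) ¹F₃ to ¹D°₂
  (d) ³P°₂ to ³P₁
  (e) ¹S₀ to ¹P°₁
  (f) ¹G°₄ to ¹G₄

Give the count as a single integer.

6

(a) allowed
(b) allowed
(c) allowed
(d) allowed
(e) allowed
(f) allowed
Total allowed: 6 of 6.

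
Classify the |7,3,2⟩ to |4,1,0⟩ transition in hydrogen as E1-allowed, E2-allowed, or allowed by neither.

E2

Δl = 1 − 3 = -2; l_i + l_f = 4.
Δm_l = -2.
E1 (Δl = ±1, |Δm_l| ≤ 1): not satisfied.
E2 (Δl = 0,±2, l_i+l_f ≥ 2, |Δm_l| ≤ 2): satisfied.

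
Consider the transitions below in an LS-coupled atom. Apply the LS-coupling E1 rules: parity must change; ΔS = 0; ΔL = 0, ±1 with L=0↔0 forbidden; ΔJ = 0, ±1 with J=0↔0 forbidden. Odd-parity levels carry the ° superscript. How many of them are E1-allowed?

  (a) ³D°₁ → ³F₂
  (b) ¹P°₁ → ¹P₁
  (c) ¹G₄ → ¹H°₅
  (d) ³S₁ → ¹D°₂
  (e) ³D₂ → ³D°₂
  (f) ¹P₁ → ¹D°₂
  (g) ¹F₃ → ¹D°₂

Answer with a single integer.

6

(a) allowed
(b) allowed
(c) allowed
(d) forbidden (ΔS, ΔL fail)
(e) allowed
(f) allowed
(g) allowed
Total allowed: 6 of 7.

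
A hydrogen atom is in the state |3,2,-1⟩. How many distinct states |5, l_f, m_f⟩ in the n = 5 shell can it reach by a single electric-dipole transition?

E1 requires Δl = ±1, so l_f ∈ {1, 3}; with 0 ≤ l_f ≤ n_f−1 = 4, the allowed l_f values are {1, 3}.
For l_f = 1: m_f ∈ {m_i−1, m_i, m_i+1} ∩ [−1, 1] = {-1, 0} → 2 states.
For l_f = 3: m_f ∈ {m_i−1, m_i, m_i+1} ∩ [−3, 3] = {-2, -1, 0} → 3 states.
Total: 5.

5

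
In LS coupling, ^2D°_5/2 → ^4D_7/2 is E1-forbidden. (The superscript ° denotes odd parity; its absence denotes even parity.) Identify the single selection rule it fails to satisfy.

Parity must change: odd → even — passes.
ΔS = 0: S: 1/2 → 3/2 — fails.
ΔL = 0, ±1 (not L=0↔0): L: 2 → 2, ΔL = +0 — passes.
ΔJ = 0, ±1 (not J=0↔0): J: 5/2 → 7/2, ΔJ = +1 — passes.

the ΔS = 0 rule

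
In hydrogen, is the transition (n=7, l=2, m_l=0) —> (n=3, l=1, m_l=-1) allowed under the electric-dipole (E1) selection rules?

l: 2 → 1 (Δl = -1). Δl = ±1 satisfied.
m_l: 0 → -1 (Δm_l = -1). |Δm_l| ≤ 1 satisfied.
All E1 selection rules are satisfied.

allowed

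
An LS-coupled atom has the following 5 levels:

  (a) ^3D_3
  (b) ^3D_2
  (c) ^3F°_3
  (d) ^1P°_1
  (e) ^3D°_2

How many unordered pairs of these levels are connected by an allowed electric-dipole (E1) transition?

4

(a)–(b): forbidden (parity).
(a)–(c): allowed.
(a)–(d): forbidden (ΔS, ΔJ).
(a)–(e): allowed.
(b)–(c): allowed.
(b)–(d): forbidden (ΔS).
(b)–(e): allowed.
(c)–(d): forbidden (parity, ΔS, ΔL, ΔJ).
(c)–(e): forbidden (parity).
(d)–(e): forbidden (parity, ΔS).
Allowed pairs: 4 of 10.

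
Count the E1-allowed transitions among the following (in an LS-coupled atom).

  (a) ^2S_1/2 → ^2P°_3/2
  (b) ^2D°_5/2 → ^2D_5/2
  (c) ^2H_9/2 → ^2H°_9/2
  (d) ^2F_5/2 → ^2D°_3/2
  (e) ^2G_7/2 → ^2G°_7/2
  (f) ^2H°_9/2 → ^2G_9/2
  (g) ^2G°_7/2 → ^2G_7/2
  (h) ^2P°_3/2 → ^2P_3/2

(a) allowed
(b) allowed
(c) allowed
(d) allowed
(e) allowed
(f) allowed
(g) allowed
(h) allowed
Total allowed: 8 of 8.

8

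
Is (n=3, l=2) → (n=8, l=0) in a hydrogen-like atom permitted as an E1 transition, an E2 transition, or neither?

E2

Δl = 0 − 2 = -2; l_i + l_f = 2.
E1 (Δl = ±1): not satisfied.
E2 (Δl = 0,±2, l_i+l_f ≥ 2): satisfied.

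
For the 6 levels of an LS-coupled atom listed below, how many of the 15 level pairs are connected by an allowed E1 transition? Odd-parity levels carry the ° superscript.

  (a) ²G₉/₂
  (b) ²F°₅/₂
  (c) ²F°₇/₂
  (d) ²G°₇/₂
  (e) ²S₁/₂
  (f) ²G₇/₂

(a)–(b): forbidden (ΔJ).
(a)–(c): allowed.
(a)–(d): allowed.
(a)–(e): forbidden (parity, ΔL, ΔJ).
(a)–(f): forbidden (parity).
(b)–(c): forbidden (parity).
(b)–(d): forbidden (parity).
(b)–(e): forbidden (ΔL, ΔJ).
(b)–(f): allowed.
(c)–(d): forbidden (parity).
(c)–(e): forbidden (ΔL, ΔJ).
(c)–(f): allowed.
(d)–(e): forbidden (ΔL, ΔJ).
(d)–(f): allowed.
(e)–(f): forbidden (parity, ΔL, ΔJ).
Allowed pairs: 5 of 15.

5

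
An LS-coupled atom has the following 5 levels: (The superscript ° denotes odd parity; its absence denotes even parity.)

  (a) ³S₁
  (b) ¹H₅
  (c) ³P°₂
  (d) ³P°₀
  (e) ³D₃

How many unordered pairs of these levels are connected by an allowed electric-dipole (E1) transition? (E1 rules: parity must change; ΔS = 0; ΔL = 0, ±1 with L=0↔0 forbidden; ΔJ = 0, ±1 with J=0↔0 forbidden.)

3

(a)–(b): forbidden (parity, ΔS, ΔL, ΔJ).
(a)–(c): allowed.
(a)–(d): allowed.
(a)–(e): forbidden (parity, ΔL, ΔJ).
(b)–(c): forbidden (ΔS, ΔL, ΔJ).
(b)–(d): forbidden (ΔS, ΔL, ΔJ).
(b)–(e): forbidden (parity, ΔS, ΔL, ΔJ).
(c)–(d): forbidden (parity, ΔJ).
(c)–(e): allowed.
(d)–(e): forbidden (ΔJ).
Allowed pairs: 3 of 10.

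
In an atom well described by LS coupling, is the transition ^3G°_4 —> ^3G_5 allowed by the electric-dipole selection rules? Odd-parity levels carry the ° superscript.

allowed

Parity must change: odd → even — ✓.
ΔJ = 0, ±1 (not J=0↔0): J: 4 → 5, ΔJ = +1 — ✓.
ΔS = 0: S: 1 → 1 — ✓.
ΔL = 0, ±1 (not L=0↔0): L: 4 → 4, ΔL = +0 — ✓.
All four E1 rules are satisfied.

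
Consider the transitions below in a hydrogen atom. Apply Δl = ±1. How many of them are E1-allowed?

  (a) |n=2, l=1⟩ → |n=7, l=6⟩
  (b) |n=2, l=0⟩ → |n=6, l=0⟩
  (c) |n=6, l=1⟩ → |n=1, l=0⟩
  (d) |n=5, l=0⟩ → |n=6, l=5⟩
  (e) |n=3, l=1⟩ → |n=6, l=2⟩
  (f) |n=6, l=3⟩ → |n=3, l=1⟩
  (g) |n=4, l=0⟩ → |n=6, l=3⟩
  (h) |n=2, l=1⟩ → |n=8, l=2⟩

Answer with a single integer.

(a) forbidden — Δl = +5 (E1 requires Δl = ±1)
(b) forbidden — Δl = +0 (E1 requires Δl = ±1)
(c) allowed
(d) forbidden — Δl = +5 (E1 requires Δl = ±1)
(e) allowed
(f) forbidden — Δl = -2 (E1 requires Δl = ±1)
(g) forbidden — Δl = +3 (E1 requires Δl = ±1)
(h) allowed
Total allowed: 3 of 8.

3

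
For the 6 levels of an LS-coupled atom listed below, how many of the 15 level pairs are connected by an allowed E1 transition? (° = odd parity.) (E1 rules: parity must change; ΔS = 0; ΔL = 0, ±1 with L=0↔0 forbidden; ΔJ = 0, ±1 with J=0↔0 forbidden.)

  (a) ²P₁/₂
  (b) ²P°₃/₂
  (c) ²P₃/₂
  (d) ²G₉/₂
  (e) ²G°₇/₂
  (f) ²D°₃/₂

5

(a)–(b): allowed.
(a)–(c): forbidden (parity).
(a)–(d): forbidden (parity, ΔL, ΔJ).
(a)–(e): forbidden (ΔL, ΔJ).
(a)–(f): allowed.
(b)–(c): allowed.
(b)–(d): forbidden (ΔL, ΔJ).
(b)–(e): forbidden (parity, ΔL, ΔJ).
(b)–(f): forbidden (parity).
(c)–(d): forbidden (parity, ΔL, ΔJ).
(c)–(e): forbidden (ΔL, ΔJ).
(c)–(f): allowed.
(d)–(e): allowed.
(d)–(f): forbidden (ΔL, ΔJ).
(e)–(f): forbidden (parity, ΔL, ΔJ).
Allowed pairs: 5 of 15.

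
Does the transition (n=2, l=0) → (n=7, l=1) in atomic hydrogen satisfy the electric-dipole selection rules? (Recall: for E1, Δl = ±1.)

allowed

Δl = 1 − 0 = +1; the E1 rule Δl = ±1 is satisfied.
All E1 selection rules are satisfied.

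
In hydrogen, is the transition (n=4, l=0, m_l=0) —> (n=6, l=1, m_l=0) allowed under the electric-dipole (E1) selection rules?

Initial l = 0, final l = 1, so Δl = +1. E1 requires Δl = ±1: passes.
m_l: 0 → 0 (Δm_l = +0). |Δm_l| ≤ 1 passes.
All E1 selection rules are satisfied.

allowed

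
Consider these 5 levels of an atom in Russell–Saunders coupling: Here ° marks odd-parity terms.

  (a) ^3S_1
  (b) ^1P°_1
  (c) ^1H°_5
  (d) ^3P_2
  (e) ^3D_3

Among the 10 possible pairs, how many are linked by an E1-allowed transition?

0

(a)–(b): forbidden (ΔS).
(a)–(c): forbidden (ΔS, ΔL, ΔJ).
(a)–(d): forbidden (parity).
(a)–(e): forbidden (parity, ΔL, ΔJ).
(b)–(c): forbidden (parity, ΔL, ΔJ).
(b)–(d): forbidden (ΔS).
(b)–(e): forbidden (ΔS, ΔJ).
(c)–(d): forbidden (ΔS, ΔL, ΔJ).
(c)–(e): forbidden (ΔS, ΔL, ΔJ).
(d)–(e): forbidden (parity).
Allowed pairs: 0 of 10.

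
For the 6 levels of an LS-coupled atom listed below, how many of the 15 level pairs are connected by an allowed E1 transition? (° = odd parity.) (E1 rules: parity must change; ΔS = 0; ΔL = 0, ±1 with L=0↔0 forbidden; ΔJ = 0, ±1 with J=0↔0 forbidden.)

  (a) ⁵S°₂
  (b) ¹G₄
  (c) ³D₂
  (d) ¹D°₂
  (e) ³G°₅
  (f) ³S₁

0

(a)–(b): forbidden (ΔS, ΔL, ΔJ).
(a)–(c): forbidden (ΔS, ΔL).
(a)–(d): forbidden (parity, ΔS, ΔL).
(a)–(e): forbidden (parity, ΔS, ΔL, ΔJ).
(a)–(f): forbidden (ΔS, ΔL).
(b)–(c): forbidden (parity, ΔS, ΔL, ΔJ).
(b)–(d): forbidden (ΔL, ΔJ).
(b)–(e): forbidden (ΔS).
(b)–(f): forbidden (parity, ΔS, ΔL, ΔJ).
(c)–(d): forbidden (ΔS).
(c)–(e): forbidden (ΔL, ΔJ).
(c)–(f): forbidden (parity, ΔL).
(d)–(e): forbidden (parity, ΔS, ΔL, ΔJ).
(d)–(f): forbidden (ΔS, ΔL).
(e)–(f): forbidden (ΔL, ΔJ).
Allowed pairs: 0 of 15.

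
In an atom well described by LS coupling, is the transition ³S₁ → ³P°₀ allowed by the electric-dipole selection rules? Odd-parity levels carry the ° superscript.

Initial level: S=1, L=0, J=1, parity even. Final level: S=1, L=1, J=0, parity odd.
ΔS = 0: S: 1 → 1 — passes.
ΔL = 0, ±1 (not L=0↔0): L: 0 → 1, ΔL = +1 — passes.
Parity must change: even → odd — passes.
ΔJ = 0, ±1 (not J=0↔0): J: 1 → 0, ΔJ = -1 — passes.
All four E1 rules are satisfied.

allowed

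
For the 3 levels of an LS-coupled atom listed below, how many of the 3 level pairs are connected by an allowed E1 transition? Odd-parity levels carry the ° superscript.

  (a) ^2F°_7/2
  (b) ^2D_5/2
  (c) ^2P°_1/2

1

(a)–(b): allowed.
(a)–(c): forbidden (parity, ΔL, ΔJ).
(b)–(c): forbidden (ΔJ).
Allowed pairs: 1 of 3.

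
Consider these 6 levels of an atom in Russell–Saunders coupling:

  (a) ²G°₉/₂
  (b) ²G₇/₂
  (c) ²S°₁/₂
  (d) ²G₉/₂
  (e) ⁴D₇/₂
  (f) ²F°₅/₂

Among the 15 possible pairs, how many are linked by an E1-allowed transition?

3

(a)–(b): allowed.
(a)–(c): forbidden (parity, ΔL, ΔJ).
(a)–(d): allowed.
(a)–(e): forbidden (ΔS, ΔL).
(a)–(f): forbidden (parity, ΔJ).
(b)–(c): forbidden (ΔL, ΔJ).
(b)–(d): forbidden (parity).
(b)–(e): forbidden (parity, ΔS, ΔL).
(b)–(f): allowed.
(c)–(d): forbidden (ΔL, ΔJ).
(c)–(e): forbidden (ΔS, ΔL, ΔJ).
(c)–(f): forbidden (parity, ΔL, ΔJ).
(d)–(e): forbidden (parity, ΔS, ΔL).
(d)–(f): forbidden (ΔJ).
(e)–(f): forbidden (ΔS).
Allowed pairs: 3 of 15.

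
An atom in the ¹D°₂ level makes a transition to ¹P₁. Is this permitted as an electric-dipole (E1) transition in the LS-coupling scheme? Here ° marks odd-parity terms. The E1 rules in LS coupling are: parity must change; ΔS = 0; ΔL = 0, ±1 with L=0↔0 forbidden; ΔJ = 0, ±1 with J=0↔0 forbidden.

Initial level: S=0, L=2, J=2, parity odd. Final level: S=0, L=1, J=1, parity even.
Parity must change: odd → even — satisfied.
ΔS = 0: S: 0 → 0 — satisfied.
ΔL = 0, ±1 (not L=0↔0): L: 2 → 1, ΔL = -1 — satisfied.
ΔJ = 0, ±1 (not J=0↔0): J: 2 → 1, ΔJ = -1 — satisfied.
All four E1 rules are satisfied.

allowed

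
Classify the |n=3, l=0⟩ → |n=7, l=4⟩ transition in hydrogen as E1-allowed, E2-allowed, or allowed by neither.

neither

Δl = 4 − 0 = +4; l_i + l_f = 4.
E1 (Δl = ±1): not satisfied.
E2 (Δl = 0,±2, l_i+l_f ≥ 2): not satisfied.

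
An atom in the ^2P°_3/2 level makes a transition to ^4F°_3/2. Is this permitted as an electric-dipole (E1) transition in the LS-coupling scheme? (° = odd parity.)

Parity must change: odd → odd — ✗.
ΔS = 0: S: 1/2 → 3/2 — ✗.
ΔL = 0, ±1 (not L=0↔0): L: 1 → 3, ΔL = +2 — ✗.
ΔJ = 0, ±1 (not J=0↔0): J: 3/2 → 3/2, ΔJ = +0 — ✓.
Rule(s) violated: parity, ΔS, ΔL.

forbidden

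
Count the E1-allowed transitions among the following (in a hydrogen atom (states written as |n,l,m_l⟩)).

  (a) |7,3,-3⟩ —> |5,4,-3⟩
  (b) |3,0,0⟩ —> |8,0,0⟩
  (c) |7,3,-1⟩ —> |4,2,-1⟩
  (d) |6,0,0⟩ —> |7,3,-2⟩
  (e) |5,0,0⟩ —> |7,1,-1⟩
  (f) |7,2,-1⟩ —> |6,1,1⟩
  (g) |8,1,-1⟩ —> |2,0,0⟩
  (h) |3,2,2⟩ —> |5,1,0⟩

4

(a) allowed
(b) forbidden — Δl = +0 (E1 requires Δl = ±1)
(c) allowed
(d) forbidden — Δl = +3 (E1 requires Δl = ±1); Δm_l = -2 (E1 requires Δm_l = 0, ±1)
(e) allowed
(f) forbidden — Δm_l = +2 (E1 requires Δm_l = 0, ±1)
(g) allowed
(h) forbidden — Δm_l = -2 (E1 requires Δm_l = 0, ±1)
Total allowed: 4 of 8.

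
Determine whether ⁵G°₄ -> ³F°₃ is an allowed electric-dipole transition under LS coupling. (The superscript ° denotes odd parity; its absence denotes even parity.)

forbidden

Parity must change: odd → odd — ✗.
ΔS = 0: S: 2 → 1 — ✗.
ΔL = 0, ±1 (not L=0↔0): L: 4 → 3, ΔL = -1 — ✓.
ΔJ = 0, ±1 (not J=0↔0): J: 4 → 3, ΔJ = -1 — ✓.
Rule(s) violated: parity, ΔS.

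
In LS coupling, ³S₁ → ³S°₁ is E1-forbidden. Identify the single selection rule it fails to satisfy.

Initial level: S=1, L=0, J=1, parity even. Final level: S=1, L=0, J=1, parity odd.
ΔS = 0: S: 1 → 1 — ok.
Parity must change: even → odd — ok.
ΔL = 0, ±1 (not L=0↔0): L: 0 → 0, ΔL = +0 — fails.
ΔJ = 0, ±1 (not J=0↔0): J: 1 → 1, ΔJ = +0 — ok.

the L=0 ↔ L=0 exclusion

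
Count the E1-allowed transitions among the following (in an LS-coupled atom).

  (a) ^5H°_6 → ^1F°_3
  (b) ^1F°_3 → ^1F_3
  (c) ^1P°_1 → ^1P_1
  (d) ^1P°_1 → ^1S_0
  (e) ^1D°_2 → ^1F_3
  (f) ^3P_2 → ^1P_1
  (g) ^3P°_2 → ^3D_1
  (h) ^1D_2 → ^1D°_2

(a) forbidden (parity, ΔS, ΔL, ΔJ fail)
(b) allowed
(c) allowed
(d) allowed
(e) allowed
(f) forbidden (parity, ΔS fail)
(g) allowed
(h) allowed
Total allowed: 6 of 8.

6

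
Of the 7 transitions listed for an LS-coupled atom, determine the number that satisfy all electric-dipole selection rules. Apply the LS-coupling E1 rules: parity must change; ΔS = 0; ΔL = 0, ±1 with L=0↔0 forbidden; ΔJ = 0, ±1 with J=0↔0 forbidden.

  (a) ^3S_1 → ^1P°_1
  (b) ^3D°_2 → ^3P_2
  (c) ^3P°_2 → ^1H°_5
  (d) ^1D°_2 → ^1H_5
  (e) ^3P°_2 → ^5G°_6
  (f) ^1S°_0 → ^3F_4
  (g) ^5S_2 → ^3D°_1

(a) forbidden (ΔS fails)
(b) allowed
(c) forbidden (parity, ΔS, ΔL, ΔJ fail)
(d) forbidden (ΔL, ΔJ fail)
(e) forbidden (parity, ΔS, ΔL, ΔJ fail)
(f) forbidden (ΔS, ΔL, ΔJ fail)
(g) forbidden (ΔS, ΔL fail)
Total allowed: 1 of 7.

1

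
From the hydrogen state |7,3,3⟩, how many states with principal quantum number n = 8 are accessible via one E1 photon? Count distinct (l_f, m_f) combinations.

4

E1 requires Δl = ±1, so l_f ∈ {2, 4}; with 0 ≤ l_f ≤ n_f−1 = 7, the allowed l_f values are {2, 4}.
For l_f = 2: m_f ∈ {m_i−1, m_i, m_i+1} ∩ [−2, 2] = {2} → 1 state.
For l_f = 4: m_f ∈ {m_i−1, m_i, m_i+1} ∩ [−4, 4] = {2, 3, 4} → 3 states.
Total: 4.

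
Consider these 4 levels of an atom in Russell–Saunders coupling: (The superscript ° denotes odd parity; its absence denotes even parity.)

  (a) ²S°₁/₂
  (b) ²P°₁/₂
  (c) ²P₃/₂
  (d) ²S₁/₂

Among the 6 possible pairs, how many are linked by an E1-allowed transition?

3

(a)–(b): forbidden (parity).
(a)–(c): allowed.
(a)–(d): forbidden (ΔL).
(b)–(c): allowed.
(b)–(d): allowed.
(c)–(d): forbidden (parity).
Allowed pairs: 3 of 6.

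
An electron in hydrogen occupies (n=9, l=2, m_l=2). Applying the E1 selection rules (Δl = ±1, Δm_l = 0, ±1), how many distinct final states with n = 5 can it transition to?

4

E1 requires Δl = ±1, so l_f ∈ {1, 3}; with 0 ≤ l_f ≤ n_f−1 = 4, the allowed l_f values are {1, 3}.
For l_f = 1: m_f ∈ {m_i−1, m_i, m_i+1} ∩ [−1, 1] = {1} → 1 state.
For l_f = 3: m_f ∈ {m_i−1, m_i, m_i+1} ∩ [−3, 3] = {1, 2, 3} → 3 states.
Total: 4.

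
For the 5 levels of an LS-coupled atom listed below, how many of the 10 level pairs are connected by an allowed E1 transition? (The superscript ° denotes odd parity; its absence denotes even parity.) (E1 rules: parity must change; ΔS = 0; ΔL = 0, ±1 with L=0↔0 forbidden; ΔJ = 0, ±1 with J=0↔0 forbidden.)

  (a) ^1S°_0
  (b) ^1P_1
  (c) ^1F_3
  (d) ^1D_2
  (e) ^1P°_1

(a)–(b): allowed.
(a)–(c): forbidden (ΔL, ΔJ).
(a)–(d): forbidden (ΔL, ΔJ).
(a)–(e): forbidden (parity).
(b)–(c): forbidden (parity, ΔL, ΔJ).
(b)–(d): forbidden (parity).
(b)–(e): allowed.
(c)–(d): forbidden (parity).
(c)–(e): forbidden (ΔL, ΔJ).
(d)–(e): allowed.
Allowed pairs: 3 of 10.

3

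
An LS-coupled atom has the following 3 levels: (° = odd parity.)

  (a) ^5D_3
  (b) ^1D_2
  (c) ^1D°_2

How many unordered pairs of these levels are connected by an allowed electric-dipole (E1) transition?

1

(a)–(b): forbidden (parity, ΔS).
(a)–(c): forbidden (ΔS).
(b)–(c): allowed.
Allowed pairs: 1 of 3.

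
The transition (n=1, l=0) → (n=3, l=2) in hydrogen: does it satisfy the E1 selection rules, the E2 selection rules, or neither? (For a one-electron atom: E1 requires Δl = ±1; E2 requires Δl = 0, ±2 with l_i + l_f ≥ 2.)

Δl = 2 − 0 = +2; l_i + l_f = 2.
E1 (Δl = ±1): not satisfied.
E2 (Δl = 0,±2, l_i+l_f ≥ 2): satisfied.

E2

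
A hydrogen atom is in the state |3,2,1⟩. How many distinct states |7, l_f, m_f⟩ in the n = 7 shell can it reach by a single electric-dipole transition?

E1 requires Δl = ±1, so l_f ∈ {1, 3}; with 0 ≤ l_f ≤ n_f−1 = 6, the allowed l_f values are {1, 3}.
For l_f = 1: m_f ∈ {m_i−1, m_i, m_i+1} ∩ [−1, 1] = {0, 1} → 2 states.
For l_f = 3: m_f ∈ {m_i−1, m_i, m_i+1} ∩ [−3, 3] = {0, 1, 2} → 3 states.
Total: 5.

5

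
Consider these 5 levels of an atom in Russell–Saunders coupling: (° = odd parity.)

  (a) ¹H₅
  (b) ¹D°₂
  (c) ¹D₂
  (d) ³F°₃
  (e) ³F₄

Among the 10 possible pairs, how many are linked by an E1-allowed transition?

(a)–(b): forbidden (ΔL, ΔJ).
(a)–(c): forbidden (parity, ΔL, ΔJ).
(a)–(d): forbidden (ΔS, ΔL, ΔJ).
(a)–(e): forbidden (parity, ΔS, ΔL).
(b)–(c): allowed.
(b)–(d): forbidden (parity, ΔS).
(b)–(e): forbidden (ΔS, ΔJ).
(c)–(d): forbidden (ΔS).
(c)–(e): forbidden (parity, ΔS, ΔJ).
(d)–(e): allowed.
Allowed pairs: 2 of 10.

2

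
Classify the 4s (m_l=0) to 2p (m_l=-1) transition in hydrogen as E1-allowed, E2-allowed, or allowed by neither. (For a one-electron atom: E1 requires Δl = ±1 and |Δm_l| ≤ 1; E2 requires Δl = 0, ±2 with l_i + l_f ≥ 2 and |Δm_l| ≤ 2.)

Δl = 1 − 0 = +1; l_i + l_f = 1.
Δm_l = -1.
E1 (Δl = ±1, |Δm_l| ≤ 1): satisfied.
E2 (Δl = 0,±2, l_i+l_f ≥ 2, |Δm_l| ≤ 2): not satisfied.

E1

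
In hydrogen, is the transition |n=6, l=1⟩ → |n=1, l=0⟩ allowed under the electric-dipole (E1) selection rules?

allowed

Initial l = 1, final l = 0, so Δl = -1. E1 requires Δl = ±1: satisfied.
All E1 selection rules are satisfied.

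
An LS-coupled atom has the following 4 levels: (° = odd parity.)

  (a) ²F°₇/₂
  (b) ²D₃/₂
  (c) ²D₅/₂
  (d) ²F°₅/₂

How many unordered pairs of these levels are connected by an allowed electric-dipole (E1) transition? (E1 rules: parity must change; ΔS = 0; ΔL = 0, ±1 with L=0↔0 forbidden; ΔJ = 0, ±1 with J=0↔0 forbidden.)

3

(a)–(b): forbidden (ΔJ).
(a)–(c): allowed.
(a)–(d): forbidden (parity).
(b)–(c): forbidden (parity).
(b)–(d): allowed.
(c)–(d): allowed.
Allowed pairs: 3 of 6.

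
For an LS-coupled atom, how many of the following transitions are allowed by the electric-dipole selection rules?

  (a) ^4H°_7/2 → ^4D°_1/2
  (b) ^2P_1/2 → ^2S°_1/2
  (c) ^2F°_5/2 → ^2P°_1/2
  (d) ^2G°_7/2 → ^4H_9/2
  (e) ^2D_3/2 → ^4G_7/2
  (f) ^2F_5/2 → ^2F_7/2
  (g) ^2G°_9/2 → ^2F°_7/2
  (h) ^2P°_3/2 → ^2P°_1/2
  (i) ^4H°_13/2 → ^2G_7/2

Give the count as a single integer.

(a) forbidden (parity, ΔL, ΔJ fail)
(b) allowed
(c) forbidden (parity, ΔL, ΔJ fail)
(d) forbidden (ΔS fails)
(e) forbidden (parity, ΔS, ΔL, ΔJ fail)
(f) forbidden (parity fails)
(g) forbidden (parity fails)
(h) forbidden (parity fails)
(i) forbidden (ΔS, ΔJ fail)
Total allowed: 1 of 9.

1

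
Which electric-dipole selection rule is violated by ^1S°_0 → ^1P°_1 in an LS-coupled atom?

parity

ΔS = 0: S: 0 → 0 — satisfied.
ΔJ = 0, ±1 (not J=0↔0): J: 0 → 1, ΔJ = +1 — satisfied.
Parity must change: odd → odd — violated.
ΔL = 0, ±1 (not L=0↔0): L: 0 → 1, ΔL = +1 — satisfied.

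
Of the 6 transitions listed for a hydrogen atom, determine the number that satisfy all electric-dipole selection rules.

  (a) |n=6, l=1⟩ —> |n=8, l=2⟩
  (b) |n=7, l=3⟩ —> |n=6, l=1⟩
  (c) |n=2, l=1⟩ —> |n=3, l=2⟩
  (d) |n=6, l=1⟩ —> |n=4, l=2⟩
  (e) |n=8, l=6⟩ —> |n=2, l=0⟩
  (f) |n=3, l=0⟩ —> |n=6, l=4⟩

(a) allowed
(b) forbidden — Δl = -2 (E1 requires Δl = ±1)
(c) allowed
(d) allowed
(e) forbidden — Δl = -6 (E1 requires Δl = ±1)
(f) forbidden — Δl = +4 (E1 requires Δl = ±1)
Total allowed: 3 of 6.

3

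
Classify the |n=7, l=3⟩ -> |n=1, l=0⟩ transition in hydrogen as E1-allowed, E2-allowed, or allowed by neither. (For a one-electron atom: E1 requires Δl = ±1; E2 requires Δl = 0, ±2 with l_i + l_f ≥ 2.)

neither

Δl = 0 − 3 = -3; l_i + l_f = 3.
E1 (Δl = ±1): not satisfied.
E2 (Δl = 0,±2, l_i+l_f ≥ 2): not satisfied.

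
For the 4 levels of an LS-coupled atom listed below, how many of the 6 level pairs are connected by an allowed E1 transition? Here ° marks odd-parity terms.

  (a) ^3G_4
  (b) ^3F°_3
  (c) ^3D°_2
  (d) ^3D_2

(a)–(b): allowed.
(a)–(c): forbidden (ΔL, ΔJ).
(a)–(d): forbidden (parity, ΔL, ΔJ).
(b)–(c): forbidden (parity).
(b)–(d): allowed.
(c)–(d): allowed.
Allowed pairs: 3 of 6.

3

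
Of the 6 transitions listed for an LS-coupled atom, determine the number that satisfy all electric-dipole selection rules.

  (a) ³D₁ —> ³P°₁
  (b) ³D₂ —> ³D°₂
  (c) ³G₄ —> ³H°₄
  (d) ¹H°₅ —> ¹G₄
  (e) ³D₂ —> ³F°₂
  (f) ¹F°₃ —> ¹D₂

(a) allowed
(b) allowed
(c) allowed
(d) allowed
(e) allowed
(f) allowed
Total allowed: 6 of 6.

6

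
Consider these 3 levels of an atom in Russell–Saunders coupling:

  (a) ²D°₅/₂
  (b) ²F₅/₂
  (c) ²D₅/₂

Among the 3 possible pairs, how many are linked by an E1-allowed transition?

(a)–(b): allowed.
(a)–(c): allowed.
(b)–(c): forbidden (parity).
Allowed pairs: 2 of 3.

2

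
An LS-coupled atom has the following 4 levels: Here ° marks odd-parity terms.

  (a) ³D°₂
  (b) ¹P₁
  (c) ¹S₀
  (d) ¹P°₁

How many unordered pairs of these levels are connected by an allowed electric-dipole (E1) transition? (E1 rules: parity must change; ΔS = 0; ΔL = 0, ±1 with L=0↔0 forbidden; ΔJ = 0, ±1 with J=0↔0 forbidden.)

(a)–(b): forbidden (ΔS).
(a)–(c): forbidden (ΔS, ΔL, ΔJ).
(a)–(d): forbidden (parity, ΔS).
(b)–(c): forbidden (parity).
(b)–(d): allowed.
(c)–(d): allowed.
Allowed pairs: 2 of 6.

2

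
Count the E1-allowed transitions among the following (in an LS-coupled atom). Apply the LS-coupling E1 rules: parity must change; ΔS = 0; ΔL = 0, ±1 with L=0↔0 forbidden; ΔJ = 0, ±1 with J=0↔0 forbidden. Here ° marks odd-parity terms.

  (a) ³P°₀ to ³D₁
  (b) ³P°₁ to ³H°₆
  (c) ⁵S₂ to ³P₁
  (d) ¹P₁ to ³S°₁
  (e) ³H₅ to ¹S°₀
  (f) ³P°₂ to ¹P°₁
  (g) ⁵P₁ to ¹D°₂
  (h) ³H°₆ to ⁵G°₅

(a) allowed
(b) forbidden (parity, ΔL, ΔJ fail)
(c) forbidden (parity, ΔS fail)
(d) forbidden (ΔS fails)
(e) forbidden (ΔS, ΔL, ΔJ fail)
(f) forbidden (parity, ΔS fail)
(g) forbidden (ΔS fails)
(h) forbidden (parity, ΔS fail)
Total allowed: 1 of 8.

1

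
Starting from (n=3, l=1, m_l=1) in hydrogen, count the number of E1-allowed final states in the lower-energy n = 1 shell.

E1 requires Δl = ±1, so l_f ∈ {0, 2}; with 0 ≤ l_f ≤ n_f−1 = 0, the allowed l_f values are {0}.
For l_f = 0: m_f ∈ {m_i−1, m_i, m_i+1} ∩ [−0, 0] = {0} → 1 state.
Total: 1.

1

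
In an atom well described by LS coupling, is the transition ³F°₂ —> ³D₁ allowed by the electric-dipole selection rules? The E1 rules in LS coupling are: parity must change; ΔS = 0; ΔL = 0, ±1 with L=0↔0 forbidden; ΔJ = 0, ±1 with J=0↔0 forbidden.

allowed

Initial level: S=1, L=3, J=2, parity odd. Final level: S=1, L=2, J=1, parity even.
Parity must change: odd → even — passes.
ΔS = 0: S: 1 → 1 — passes.
ΔL = 0, ±1 (not L=0↔0): L: 3 → 2, ΔL = -1 — passes.
ΔJ = 0, ±1 (not J=0↔0): J: 2 → 1, ΔJ = -1 — passes.
All four E1 rules are satisfied.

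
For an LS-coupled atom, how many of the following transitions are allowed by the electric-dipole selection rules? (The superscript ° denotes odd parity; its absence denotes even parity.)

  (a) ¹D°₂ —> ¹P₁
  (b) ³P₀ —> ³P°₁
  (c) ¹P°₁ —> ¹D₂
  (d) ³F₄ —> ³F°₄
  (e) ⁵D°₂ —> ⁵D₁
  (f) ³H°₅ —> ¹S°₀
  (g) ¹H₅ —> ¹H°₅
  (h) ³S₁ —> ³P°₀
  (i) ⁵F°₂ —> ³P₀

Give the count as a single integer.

7

(a) allowed
(b) allowed
(c) allowed
(d) allowed
(e) allowed
(f) forbidden (parity, ΔS, ΔL, ΔJ fail)
(g) allowed
(h) allowed
(i) forbidden (ΔS, ΔL, ΔJ fail)
Total allowed: 7 of 9.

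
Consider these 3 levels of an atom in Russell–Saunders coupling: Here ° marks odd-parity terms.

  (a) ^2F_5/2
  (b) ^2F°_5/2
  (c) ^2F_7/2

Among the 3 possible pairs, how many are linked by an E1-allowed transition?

2

(a)–(b): allowed.
(a)–(c): forbidden (parity).
(b)–(c): allowed.
Allowed pairs: 2 of 3.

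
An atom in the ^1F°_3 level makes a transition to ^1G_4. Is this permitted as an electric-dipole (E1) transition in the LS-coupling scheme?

allowed

Reading off the term symbols: S 0→0, L 3→4, J 3→4, parity odd→even.
ΔJ = 0, ±1 (not J=0↔0): J: 3 → 4, ΔJ = +1 — passes.
Parity must change: odd → even — passes.
ΔS = 0: S: 0 → 0 — passes.
ΔL = 0, ±1 (not L=0↔0): L: 3 → 4, ΔL = +1 — passes.
All four E1 rules are satisfied.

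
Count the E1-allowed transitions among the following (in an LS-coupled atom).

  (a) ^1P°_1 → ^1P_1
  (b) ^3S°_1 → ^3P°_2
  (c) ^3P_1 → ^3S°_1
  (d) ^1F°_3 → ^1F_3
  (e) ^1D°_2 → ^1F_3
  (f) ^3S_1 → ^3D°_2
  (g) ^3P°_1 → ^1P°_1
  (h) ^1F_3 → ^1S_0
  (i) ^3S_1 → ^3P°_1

(a) allowed
(b) forbidden (parity fails)
(c) allowed
(d) allowed
(e) allowed
(f) forbidden (ΔL fails)
(g) forbidden (parity, ΔS fail)
(h) forbidden (parity, ΔL, ΔJ fail)
(i) allowed
Total allowed: 5 of 9.

5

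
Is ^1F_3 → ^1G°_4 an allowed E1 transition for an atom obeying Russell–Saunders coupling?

allowed

Initial level: S=0, L=3, J=3, parity even. Final level: S=0, L=4, J=4, parity odd.
Parity must change: even → odd — passes.
ΔS = 0: S: 0 → 0 — passes.
ΔL = 0, ±1 (not L=0↔0): L: 3 → 4, ΔL = +1 — passes.
ΔJ = 0, ±1 (not J=0↔0): J: 3 → 4, ΔJ = +1 — passes.
All four E1 rules are satisfied.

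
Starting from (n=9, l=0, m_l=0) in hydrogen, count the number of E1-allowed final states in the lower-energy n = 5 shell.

3

E1 requires Δl = ±1, so l_f ∈ {-1, 1}; with 0 ≤ l_f ≤ n_f−1 = 4, the allowed l_f values are {1}.
For l_f = 1: m_f ∈ {m_i−1, m_i, m_i+1} ∩ [−1, 1] = {-1, 0, 1} → 3 states.
Total: 3.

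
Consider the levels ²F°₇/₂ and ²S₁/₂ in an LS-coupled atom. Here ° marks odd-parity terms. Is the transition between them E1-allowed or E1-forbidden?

forbidden

Initial level: S=1/2, L=3, J=7/2, parity odd. Final level: S=1/2, L=0, J=1/2, parity even.
Parity must change: odd → even — ok.
ΔS = 0: S: 1/2 → 1/2 — ok.
ΔL = 0, ±1 (not L=0↔0): L: 3 → 0, ΔL = -3 — fails.
ΔJ = 0, ±1 (not J=0↔0): J: 7/2 → 1/2, ΔJ = -3 — fails.
Rule(s) violated: ΔL, ΔJ.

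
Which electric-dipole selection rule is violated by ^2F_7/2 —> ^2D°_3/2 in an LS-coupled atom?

the ΔJ = 0, ±1 rule

Reading off the term symbols: S 1/2→1/2, L 3→2, J 7/2→3/2, parity even→odd.
Parity must change: even → odd — ✓.
ΔS = 0: S: 1/2 → 1/2 — ✓.
ΔL = 0, ±1 (not L=0↔0): L: 3 → 2, ΔL = -1 — ✓.
ΔJ = 0, ±1 (not J=0↔0): J: 7/2 → 3/2, ΔJ = -2 — ✗.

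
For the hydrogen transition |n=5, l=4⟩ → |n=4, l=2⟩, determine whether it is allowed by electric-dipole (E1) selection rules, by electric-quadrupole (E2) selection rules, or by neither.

E2

Δl = 2 − 4 = -2; l_i + l_f = 6.
E1 (Δl = ±1): not satisfied.
E2 (Δl = 0,±2, l_i+l_f ≥ 2): satisfied.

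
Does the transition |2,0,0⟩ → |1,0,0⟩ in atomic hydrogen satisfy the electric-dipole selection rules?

forbidden

Δl = 0 − 0 = +0; the E1 rule Δl = ±1 is fails.
m_l: 0 → 0 (Δm_l = +0). |Δm_l| ≤ 1 ok.
The transition is electric-dipole forbidden.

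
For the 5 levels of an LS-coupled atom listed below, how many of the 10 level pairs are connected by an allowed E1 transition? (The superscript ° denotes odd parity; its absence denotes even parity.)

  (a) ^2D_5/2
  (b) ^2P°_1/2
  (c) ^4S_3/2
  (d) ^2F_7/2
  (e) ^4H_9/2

(a)–(b): forbidden (ΔJ).
(a)–(c): forbidden (parity, ΔS, ΔL).
(a)–(d): forbidden (parity).
(a)–(e): forbidden (parity, ΔS, ΔL, ΔJ).
(b)–(c): forbidden (ΔS).
(b)–(d): forbidden (ΔL, ΔJ).
(b)–(e): forbidden (ΔS, ΔL, ΔJ).
(c)–(d): forbidden (parity, ΔS, ΔL, ΔJ).
(c)–(e): forbidden (parity, ΔL, ΔJ).
(d)–(e): forbidden (parity, ΔS, ΔL).
Allowed pairs: 0 of 10.

0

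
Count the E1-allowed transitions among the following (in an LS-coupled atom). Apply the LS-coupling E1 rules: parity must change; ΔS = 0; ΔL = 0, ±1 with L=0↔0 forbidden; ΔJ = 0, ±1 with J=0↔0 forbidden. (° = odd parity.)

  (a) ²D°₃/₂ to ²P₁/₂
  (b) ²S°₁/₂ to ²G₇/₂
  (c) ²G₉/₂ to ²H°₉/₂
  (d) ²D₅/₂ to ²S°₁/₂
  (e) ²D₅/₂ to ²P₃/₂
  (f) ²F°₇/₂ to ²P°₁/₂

(a) allowed
(b) forbidden (ΔL, ΔJ fail)
(c) allowed
(d) forbidden (ΔL, ΔJ fail)
(e) forbidden (parity fails)
(f) forbidden (parity, ΔL, ΔJ fail)
Total allowed: 2 of 6.

2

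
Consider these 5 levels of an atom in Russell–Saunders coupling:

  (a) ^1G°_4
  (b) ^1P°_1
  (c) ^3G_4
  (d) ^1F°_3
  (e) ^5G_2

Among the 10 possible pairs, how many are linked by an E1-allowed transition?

0

(a)–(b): forbidden (parity, ΔL, ΔJ).
(a)–(c): forbidden (ΔS).
(a)–(d): forbidden (parity).
(a)–(e): forbidden (ΔS, ΔJ).
(b)–(c): forbidden (ΔS, ΔL, ΔJ).
(b)–(d): forbidden (parity, ΔL, ΔJ).
(b)–(e): forbidden (ΔS, ΔL).
(c)–(d): forbidden (ΔS).
(c)–(e): forbidden (parity, ΔS, ΔJ).
(d)–(e): forbidden (ΔS).
Allowed pairs: 0 of 10.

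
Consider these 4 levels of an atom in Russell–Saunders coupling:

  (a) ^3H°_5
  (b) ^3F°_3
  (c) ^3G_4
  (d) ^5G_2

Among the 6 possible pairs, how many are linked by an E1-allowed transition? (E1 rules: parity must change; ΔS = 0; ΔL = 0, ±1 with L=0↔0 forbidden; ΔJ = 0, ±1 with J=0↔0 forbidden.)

2

(a)–(b): forbidden (parity, ΔL, ΔJ).
(a)–(c): allowed.
(a)–(d): forbidden (ΔS, ΔJ).
(b)–(c): allowed.
(b)–(d): forbidden (ΔS).
(c)–(d): forbidden (parity, ΔS, ΔJ).
Allowed pairs: 2 of 6.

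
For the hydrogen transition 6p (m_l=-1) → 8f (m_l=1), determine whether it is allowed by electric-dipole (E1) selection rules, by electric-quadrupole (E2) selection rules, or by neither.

Δl = 3 − 1 = +2; l_i + l_f = 4.
Δm_l = +2.
E1 (Δl = ±1, |Δm_l| ≤ 1): not satisfied.
E2 (Δl = 0,±2, l_i+l_f ≥ 2, |Δm_l| ≤ 2): satisfied.

E2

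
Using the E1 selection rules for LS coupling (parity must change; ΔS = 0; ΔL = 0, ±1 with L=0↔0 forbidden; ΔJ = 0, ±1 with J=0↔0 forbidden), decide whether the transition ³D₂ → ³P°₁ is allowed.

allowed

Initial level: S=1, L=2, J=2, parity even. Final level: S=1, L=1, J=1, parity odd.
ΔL = 0, ±1 (not L=0↔0): L: 2 → 1, ΔL = -1 — satisfied.
ΔJ = 0, ±1 (not J=0↔0): J: 2 → 1, ΔJ = -1 — satisfied.
Parity must change: even → odd — satisfied.
ΔS = 0: S: 1 → 1 — satisfied.
All four E1 rules are satisfied.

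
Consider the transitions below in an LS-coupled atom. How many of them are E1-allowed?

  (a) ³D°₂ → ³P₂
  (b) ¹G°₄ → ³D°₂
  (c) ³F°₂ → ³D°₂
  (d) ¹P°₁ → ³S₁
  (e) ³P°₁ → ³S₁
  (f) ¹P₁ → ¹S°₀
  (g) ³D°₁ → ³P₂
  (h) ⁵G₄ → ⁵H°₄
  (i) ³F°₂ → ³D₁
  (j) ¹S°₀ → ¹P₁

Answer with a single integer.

(a) allowed
(b) forbidden (parity, ΔS, ΔL, ΔJ fail)
(c) forbidden (parity fails)
(d) forbidden (ΔS fails)
(e) allowed
(f) allowed
(g) allowed
(h) allowed
(i) allowed
(j) allowed
Total allowed: 7 of 10.

7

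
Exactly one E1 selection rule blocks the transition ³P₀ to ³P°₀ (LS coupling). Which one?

Reading off the term symbols: S 1→1, L 1→1, J 0→0, parity even→odd.
Parity must change: even → odd — passes.
ΔS = 0: S: 1 → 1 — passes.
ΔJ = 0, ±1 (not J=0↔0): J: 0 → 0, ΔJ = +0 — fails.
ΔL = 0, ±1 (not L=0↔0): L: 1 → 1, ΔL = +0 — passes.

the J=0 ↔ J=0 exclusion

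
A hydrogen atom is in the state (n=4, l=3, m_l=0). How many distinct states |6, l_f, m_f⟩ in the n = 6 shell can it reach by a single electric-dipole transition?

E1 requires Δl = ±1, so l_f ∈ {2, 4}; with 0 ≤ l_f ≤ n_f−1 = 5, the allowed l_f values are {2, 4}.
For l_f = 2: m_f ∈ {m_i−1, m_i, m_i+1} ∩ [−2, 2] = {-1, 0, 1} → 3 states.
For l_f = 4: m_f ∈ {m_i−1, m_i, m_i+1} ∩ [−4, 4] = {-1, 0, 1} → 3 states.
Total: 6.

6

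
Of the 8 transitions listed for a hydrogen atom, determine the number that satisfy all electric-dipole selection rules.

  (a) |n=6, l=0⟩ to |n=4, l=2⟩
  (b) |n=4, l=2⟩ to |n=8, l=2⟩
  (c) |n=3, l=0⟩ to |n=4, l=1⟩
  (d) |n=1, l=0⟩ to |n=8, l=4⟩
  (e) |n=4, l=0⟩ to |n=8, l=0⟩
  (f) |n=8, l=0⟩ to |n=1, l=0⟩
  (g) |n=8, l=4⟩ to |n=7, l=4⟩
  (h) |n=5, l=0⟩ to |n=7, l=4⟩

1

(a) forbidden — Δl = +2 (E1 requires Δl = ±1)
(b) forbidden — Δl = +0 (E1 requires Δl = ±1)
(c) allowed
(d) forbidden — Δl = +4 (E1 requires Δl = ±1)
(e) forbidden — Δl = +0 (E1 requires Δl = ±1)
(f) forbidden — Δl = +0 (E1 requires Δl = ±1)
(g) forbidden — Δl = +0 (E1 requires Δl = ±1)
(h) forbidden — Δl = +4 (E1 requires Δl = ±1)
Total allowed: 1 of 8.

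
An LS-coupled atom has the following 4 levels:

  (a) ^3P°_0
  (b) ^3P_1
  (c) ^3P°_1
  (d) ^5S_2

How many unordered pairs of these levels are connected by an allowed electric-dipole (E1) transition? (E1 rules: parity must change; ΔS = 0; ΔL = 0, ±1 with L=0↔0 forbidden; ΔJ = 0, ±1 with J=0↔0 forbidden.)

2

(a)–(b): allowed.
(a)–(c): forbidden (parity).
(a)–(d): forbidden (ΔS, ΔJ).
(b)–(c): allowed.
(b)–(d): forbidden (parity, ΔS).
(c)–(d): forbidden (ΔS).
Allowed pairs: 2 of 6.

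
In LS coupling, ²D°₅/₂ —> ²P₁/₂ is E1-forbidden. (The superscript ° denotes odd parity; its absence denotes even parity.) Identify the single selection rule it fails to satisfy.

Reading off the term symbols: S 1/2→1/2, L 2→1, J 5/2→1/2, parity odd→even.
Parity must change: odd → even — ok.
ΔJ = 0, ±1 (not J=0↔0): J: 5/2 → 1/2, ΔJ = -2 — fails.
ΔL = 0, ±1 (not L=0↔0): L: 2 → 1, ΔL = -1 — ok.
ΔS = 0: S: 1/2 → 1/2 — ok.

the ΔJ = 0, ±1 rule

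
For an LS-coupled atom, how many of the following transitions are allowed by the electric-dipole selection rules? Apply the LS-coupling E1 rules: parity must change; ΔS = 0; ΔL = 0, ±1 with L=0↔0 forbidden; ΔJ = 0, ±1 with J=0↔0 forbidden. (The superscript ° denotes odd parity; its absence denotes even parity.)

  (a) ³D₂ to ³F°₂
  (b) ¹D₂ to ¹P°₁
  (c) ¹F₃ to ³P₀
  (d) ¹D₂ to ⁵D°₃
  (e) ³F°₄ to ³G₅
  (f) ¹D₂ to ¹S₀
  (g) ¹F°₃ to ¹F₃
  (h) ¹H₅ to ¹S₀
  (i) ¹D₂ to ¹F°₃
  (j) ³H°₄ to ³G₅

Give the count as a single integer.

6

(a) allowed
(b) allowed
(c) forbidden (parity, ΔS, ΔL, ΔJ fail)
(d) forbidden (ΔS fails)
(e) allowed
(f) forbidden (parity, ΔL, ΔJ fail)
(g) allowed
(h) forbidden (parity, ΔL, ΔJ fail)
(i) allowed
(j) allowed
Total allowed: 6 of 10.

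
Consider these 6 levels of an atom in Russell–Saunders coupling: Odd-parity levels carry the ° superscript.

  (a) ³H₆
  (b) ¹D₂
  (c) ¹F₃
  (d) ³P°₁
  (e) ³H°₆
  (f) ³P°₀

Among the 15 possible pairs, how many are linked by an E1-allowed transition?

(a)–(b): forbidden (parity, ΔS, ΔL, ΔJ).
(a)–(c): forbidden (parity, ΔS, ΔL, ΔJ).
(a)–(d): forbidden (ΔL, ΔJ).
(a)–(e): allowed.
(a)–(f): forbidden (ΔL, ΔJ).
(b)–(c): forbidden (parity).
(b)–(d): forbidden (ΔS).
(b)–(e): forbidden (ΔS, ΔL, ΔJ).
(b)–(f): forbidden (ΔS, ΔJ).
(c)–(d): forbidden (ΔS, ΔL, ΔJ).
(c)–(e): forbidden (ΔS, ΔL, ΔJ).
(c)–(f): forbidden (ΔS, ΔL, ΔJ).
(d)–(e): forbidden (parity, ΔL, ΔJ).
(d)–(f): forbidden (parity).
(e)–(f): forbidden (parity, ΔL, ΔJ).
Allowed pairs: 1 of 15.

1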